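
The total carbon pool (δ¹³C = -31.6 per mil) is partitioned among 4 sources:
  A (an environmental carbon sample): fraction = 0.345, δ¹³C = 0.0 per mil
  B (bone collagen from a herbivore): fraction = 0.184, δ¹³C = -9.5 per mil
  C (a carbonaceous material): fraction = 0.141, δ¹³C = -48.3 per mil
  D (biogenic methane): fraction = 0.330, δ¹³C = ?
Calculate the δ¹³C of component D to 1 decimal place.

-69.8 per mil

Isotope mass balance: δ_bulk = Σ fᵢ·δᵢ.
-31.6 = 0.345×(-0.0) + 0.184×(-9.5) + 0.141×(-48.3) + 0.330×δ_D
0.330·δ_D = -31.6 − (-8.558) = -23.042
δ_D = -23.042 / 0.330 = -69.82 per mil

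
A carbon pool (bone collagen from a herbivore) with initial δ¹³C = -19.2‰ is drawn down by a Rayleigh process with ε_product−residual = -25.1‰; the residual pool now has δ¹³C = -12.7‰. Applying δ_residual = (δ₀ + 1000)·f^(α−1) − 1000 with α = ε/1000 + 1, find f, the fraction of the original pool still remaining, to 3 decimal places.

0.769

α − 1 = ε/1000 = -0.0251
(δ_res + 1000)/(δ₀ + 1000) = (-12.7 + 1000)/(-19.2 + 1000) = 987.3/980.8 = 1.006627
f = 1.006627^(1/-0.0251) = exp(ln(1.006627)/-0.0251) = exp(0.00661/-0.0251)
f = exp(-0.2632) = 0.7686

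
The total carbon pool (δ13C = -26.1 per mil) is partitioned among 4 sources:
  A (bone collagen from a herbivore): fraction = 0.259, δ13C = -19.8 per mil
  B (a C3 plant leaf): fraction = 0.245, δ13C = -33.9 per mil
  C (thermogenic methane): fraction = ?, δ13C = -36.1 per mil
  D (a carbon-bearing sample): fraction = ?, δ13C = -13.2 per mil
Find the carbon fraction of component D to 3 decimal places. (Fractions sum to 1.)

Let f_D and f_C be the unknown fractions; fractions sum to 1 so f_D + f_C = 0.496.
Mass balance: Σ fᵢ·δᵢ = δ_bulk ⇒ f_D·(-13.2) + f_C·(-36.1) = -26.1 − (-13.434) = -12.666
Substitute f_C = 0.496 − f_D:
f_D·(-13.2 − -36.1) = -12.666 − 0.496×(-36.1) = 5.239
f_D = 5.239 / 22.9 = 0.2288

0.229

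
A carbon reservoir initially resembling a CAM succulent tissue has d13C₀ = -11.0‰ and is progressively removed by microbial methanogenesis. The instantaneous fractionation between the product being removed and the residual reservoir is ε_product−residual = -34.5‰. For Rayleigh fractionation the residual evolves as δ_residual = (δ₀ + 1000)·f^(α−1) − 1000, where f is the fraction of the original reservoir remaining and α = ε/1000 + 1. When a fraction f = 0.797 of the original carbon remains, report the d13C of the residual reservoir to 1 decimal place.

Rayleigh residual: δ_res = (δ₀ + 1000)·f^(α−1) − 1000
α = ε/1000 + 1 = 0.96550, so α − 1 = -0.03450
f^(α−1) = 0.797^(-0.03450) = 1.007859
δ_res = (-11.0 + 1000) × 1.007859 − 1000 = 996.772 − 1000 = -3.23‰

-3.2‰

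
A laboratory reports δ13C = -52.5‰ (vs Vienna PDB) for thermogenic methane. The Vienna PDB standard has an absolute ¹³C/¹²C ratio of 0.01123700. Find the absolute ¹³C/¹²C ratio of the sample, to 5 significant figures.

R_sample = R_standard × (δ13C/1000 + 1)
R_sample = 0.01123700 × (-52.5/1000 + 1) = 0.01123700 × 0.947500
R_sample = 0.0106471

0.010647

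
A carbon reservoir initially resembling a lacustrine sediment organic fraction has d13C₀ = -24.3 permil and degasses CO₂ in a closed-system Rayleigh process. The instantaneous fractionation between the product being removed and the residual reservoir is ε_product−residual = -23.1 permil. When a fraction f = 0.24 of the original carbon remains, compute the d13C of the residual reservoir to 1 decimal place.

8.4 permil

Rayleigh residual: δ_res = (δ₀ + 1000)·f^(α−1) − 1000
α = ε/1000 + 1 = 0.97690, so α − 1 = -0.02310
f^(α−1) = 0.24^(-0.02310) = 1.033516
δ_res = (-24.3 + 1000) × 1.033516 − 1000 = 1008.401 − 1000 = 8.40 permil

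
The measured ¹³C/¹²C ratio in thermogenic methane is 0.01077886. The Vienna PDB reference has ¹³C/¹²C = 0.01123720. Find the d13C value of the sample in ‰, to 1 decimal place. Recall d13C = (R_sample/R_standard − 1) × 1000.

-40.8‰

d13C = (R_sample / R_standard − 1) × 1000
R_sample / R_standard = 0.01077886 / 0.01123720 = 0.959212
d13C = (0.959212 − 1) × 1000 = -40.79‰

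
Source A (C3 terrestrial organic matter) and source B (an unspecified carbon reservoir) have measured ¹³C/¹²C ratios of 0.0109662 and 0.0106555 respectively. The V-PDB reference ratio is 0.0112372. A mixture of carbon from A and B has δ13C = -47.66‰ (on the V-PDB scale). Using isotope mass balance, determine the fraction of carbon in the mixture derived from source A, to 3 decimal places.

0.148

δ_A = (0.0109662/0.0112372 − 1)×1000 = (0.975884 − 1)×1000 = -24.116‰
δ_B = (0.0106555/0.0112372 − 1)×1000 = (0.948234 − 1)×1000 = -51.766‰
f_A = (δ_mix − δ_B)/(δ_A − δ_B) = (-47.66 − (-51.766))/(-24.116 − (-51.766))
f_A = 4.106 / 27.649 = 0.1485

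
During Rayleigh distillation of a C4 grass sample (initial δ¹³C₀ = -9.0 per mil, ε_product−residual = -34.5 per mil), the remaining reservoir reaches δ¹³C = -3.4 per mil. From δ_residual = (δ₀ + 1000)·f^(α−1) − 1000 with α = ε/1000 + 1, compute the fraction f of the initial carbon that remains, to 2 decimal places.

0.85

α − 1 = ε/1000 = -0.0345
(δ_res + 1000)/(δ₀ + 1000) = (-3.4 + 1000)/(-9.0 + 1000) = 996.6/991.0 = 1.005651
f = 1.005651^(1/-0.0345) = exp(ln(1.005651)/-0.0345) = exp(0.00563/-0.0345)
f = exp(-0.1633) = 0.8493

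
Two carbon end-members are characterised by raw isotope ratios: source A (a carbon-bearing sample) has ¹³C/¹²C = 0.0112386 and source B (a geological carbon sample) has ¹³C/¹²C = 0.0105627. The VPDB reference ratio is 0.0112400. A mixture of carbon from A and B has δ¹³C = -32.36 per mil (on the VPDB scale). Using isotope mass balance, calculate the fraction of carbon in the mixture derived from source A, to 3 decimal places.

0.464

δ_A = (0.0112386/0.0112400 − 1)×1000 = (0.999875 − 1)×1000 = -0.125 per mil
δ_B = (0.0105627/0.0112400 − 1)×1000 = (0.939742 − 1)×1000 = -60.258 per mil
f_A = (δ_mix − δ_B)/(δ_A − δ_B) = (-32.36 − (-60.258))/(-0.125 − (-60.258))
f_A = 27.898 / 60.133 = 0.4639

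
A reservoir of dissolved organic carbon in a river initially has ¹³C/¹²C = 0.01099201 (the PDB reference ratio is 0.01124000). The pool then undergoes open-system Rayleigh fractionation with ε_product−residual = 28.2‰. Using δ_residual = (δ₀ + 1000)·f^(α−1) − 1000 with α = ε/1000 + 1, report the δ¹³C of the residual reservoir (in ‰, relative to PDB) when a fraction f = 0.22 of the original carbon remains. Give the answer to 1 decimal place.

δ₀ = (0.01099201/0.01124000 − 1)×1000 = (0.977937 − 1)×1000 = -22.063‰
α − 1 = ε/1000 = 0.0282
f^(α−1) = 0.22^(0.0282) = 0.958200
δ_res = (-22.063 + 1000) × 0.958200 − 1000 = 937.059 − 1000 = -62.94‰

-62.9‰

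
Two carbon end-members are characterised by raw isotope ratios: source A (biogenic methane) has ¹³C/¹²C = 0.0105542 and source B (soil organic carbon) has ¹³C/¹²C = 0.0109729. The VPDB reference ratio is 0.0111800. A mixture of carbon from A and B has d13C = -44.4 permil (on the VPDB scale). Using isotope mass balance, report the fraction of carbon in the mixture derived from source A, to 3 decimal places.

0.691

δ_A = (0.0105542/0.0111800 − 1)×1000 = (0.944025 − 1)×1000 = -55.975 permil
δ_B = (0.0109729/0.0111800 − 1)×1000 = (0.981476 − 1)×1000 = -18.524 permil
f_A = (δ_mix − δ_B)/(δ_A − δ_B) = (-44.4 − (-18.524))/(-55.975 − (-18.524))
f_A = -25.876 / -37.451 = 0.6909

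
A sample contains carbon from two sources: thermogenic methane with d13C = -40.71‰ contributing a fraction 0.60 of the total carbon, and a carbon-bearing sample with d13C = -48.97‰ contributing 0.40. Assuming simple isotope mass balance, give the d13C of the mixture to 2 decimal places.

-44.01‰

δ_mix = f_A·δ_A + f_B·δ_B
δ_mix = 0.60 × (-40.71) + 0.40 × (-48.97)
δ_mix = -24.426 + -19.588 = -44.014‰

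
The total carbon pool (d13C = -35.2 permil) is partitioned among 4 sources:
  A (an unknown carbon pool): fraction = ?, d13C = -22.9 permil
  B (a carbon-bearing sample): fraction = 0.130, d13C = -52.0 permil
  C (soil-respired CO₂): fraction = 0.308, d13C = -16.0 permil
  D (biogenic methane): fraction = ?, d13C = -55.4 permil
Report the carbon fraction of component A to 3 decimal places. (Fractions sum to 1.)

Let f_A and f_D be the unknown fractions; fractions sum to 1 so f_A + f_D = 0.562.
Mass balance: Σ fᵢ·δᵢ = δ_bulk ⇒ f_A·(-22.9) + f_D·(-55.4) = -35.2 − (-11.688) = -23.512
Substitute f_D = 0.562 − f_A:
f_A·(-22.9 − -55.4) = -23.512 − 0.562×(-55.4) = 7.623
f_A = 7.623 / 32.5 = 0.2345

0.235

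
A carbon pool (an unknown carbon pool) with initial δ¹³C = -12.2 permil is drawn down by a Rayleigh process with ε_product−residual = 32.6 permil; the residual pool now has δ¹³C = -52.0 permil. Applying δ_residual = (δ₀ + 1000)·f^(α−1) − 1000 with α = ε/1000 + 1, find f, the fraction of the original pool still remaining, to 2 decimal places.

0.28

α − 1 = ε/1000 = 0.0326
(δ_res + 1000)/(δ₀ + 1000) = (-52.0 + 1000)/(-12.2 + 1000) = 948.0/987.8 = 0.959708
f = 0.959708^(1/0.0326) = exp(ln(0.959708)/0.0326) = exp(-0.04113/0.0326)
f = exp(-1.2615) = 0.2832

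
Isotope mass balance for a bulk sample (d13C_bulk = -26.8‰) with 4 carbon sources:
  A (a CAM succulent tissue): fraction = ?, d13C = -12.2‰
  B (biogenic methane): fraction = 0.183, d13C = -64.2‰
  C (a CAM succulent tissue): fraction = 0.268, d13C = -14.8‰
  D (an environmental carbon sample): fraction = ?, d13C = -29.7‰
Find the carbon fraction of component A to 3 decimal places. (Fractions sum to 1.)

Let f_A and f_D be the unknown fractions; fractions sum to 1 so f_A + f_D = 0.549.
Mass balance: Σ fᵢ·δᵢ = δ_bulk ⇒ f_A·(-12.2) + f_D·(-29.7) = -26.8 − (-15.715) = -11.085
Substitute f_D = 0.549 − f_A:
f_A·(-12.2 − -29.7) = -11.085 − 0.549×(-29.7) = 5.220
f_A = 5.220 / 17.5 = 0.2983

0.298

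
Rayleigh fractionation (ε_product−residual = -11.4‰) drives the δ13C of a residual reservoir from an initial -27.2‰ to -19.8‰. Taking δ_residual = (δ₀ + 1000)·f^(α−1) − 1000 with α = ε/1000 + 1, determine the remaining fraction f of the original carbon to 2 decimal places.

α − 1 = ε/1000 = -0.0114
(δ_res + 1000)/(δ₀ + 1000) = (-19.8 + 1000)/(-27.2 + 1000) = 980.2/972.8 = 1.007607
f = 1.007607^(1/-0.0114) = exp(ln(1.007607)/-0.0114) = exp(0.00758/-0.0114)
f = exp(-0.6647) = 0.5144

0.51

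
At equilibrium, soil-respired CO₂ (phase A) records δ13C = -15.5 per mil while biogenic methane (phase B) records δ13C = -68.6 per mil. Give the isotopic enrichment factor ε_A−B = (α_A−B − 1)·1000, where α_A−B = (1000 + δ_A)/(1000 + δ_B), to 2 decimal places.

α_A−B = (1000 + -15.5) / (1000 + -68.6) = 984.5 / 931.4 = 1.057011
ε_A−B = (1.057011 − 1) × 1000 = 57.011 per mil
(The approximation ε ≈ δ_A − δ_B would give 53.1 per mil.)

57.01 per mil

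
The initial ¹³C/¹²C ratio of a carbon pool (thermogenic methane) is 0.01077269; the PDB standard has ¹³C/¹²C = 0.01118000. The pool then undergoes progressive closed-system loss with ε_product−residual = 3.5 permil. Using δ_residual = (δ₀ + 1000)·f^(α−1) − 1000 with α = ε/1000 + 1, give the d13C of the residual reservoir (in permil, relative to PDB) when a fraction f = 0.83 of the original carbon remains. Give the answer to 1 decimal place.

-37.1 permil

δ₀ = (0.01077269/0.01118000 − 1)×1000 = (0.963568 − 1)×1000 = -36.432 permil
α − 1 = ε/1000 = 0.0035
f^(α−1) = 0.83^(0.0035) = 0.999348
δ_res = (-36.432 + 1000) × 0.999348 − 1000 = 962.940 − 1000 = -37.06 permil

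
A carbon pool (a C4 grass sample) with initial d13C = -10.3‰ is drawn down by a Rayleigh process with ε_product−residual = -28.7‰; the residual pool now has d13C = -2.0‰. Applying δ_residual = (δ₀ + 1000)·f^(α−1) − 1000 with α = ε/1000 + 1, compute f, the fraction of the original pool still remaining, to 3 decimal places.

0.748

α − 1 = ε/1000 = -0.0287
(δ_res + 1000)/(δ₀ + 1000) = (-2.0 + 1000)/(-10.3 + 1000) = 998.0/989.7 = 1.008386
f = 1.008386^(1/-0.0287) = exp(ln(1.008386)/-0.0287) = exp(0.00835/-0.0287)
f = exp(-0.2910) = 0.7475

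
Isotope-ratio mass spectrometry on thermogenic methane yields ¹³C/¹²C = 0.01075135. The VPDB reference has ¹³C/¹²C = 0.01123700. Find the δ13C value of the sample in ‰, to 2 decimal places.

δ13C = (R_sample / R_standard − 1) × 1000
R_sample / R_standard = 0.01075135 / 0.01123700 = 0.956781
δ13C = (0.956781 − 1) × 1000 = -43.219‰

-43.22‰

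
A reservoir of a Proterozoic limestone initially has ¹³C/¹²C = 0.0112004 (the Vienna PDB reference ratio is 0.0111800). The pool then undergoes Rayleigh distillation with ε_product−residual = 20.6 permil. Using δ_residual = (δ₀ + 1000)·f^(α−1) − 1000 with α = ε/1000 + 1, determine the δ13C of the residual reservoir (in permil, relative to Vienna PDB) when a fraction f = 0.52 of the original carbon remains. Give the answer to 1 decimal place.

δ₀ = (0.0112004/0.0111800 − 1)×1000 = (1.001825 − 1)×1000 = 1.825 permil
α − 1 = ε/1000 = 0.0206
f^(α−1) = 0.52^(0.0206) = 0.986619
δ_res = (1.825 + 1000) × 0.986619 − 1000 = 988.420 − 1000 = -11.58 permil

-11.6 permil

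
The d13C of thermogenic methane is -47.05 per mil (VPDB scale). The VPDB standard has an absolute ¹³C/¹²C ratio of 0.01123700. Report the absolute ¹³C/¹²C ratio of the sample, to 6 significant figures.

R_sample = R_standard × (d13C/1000 + 1)
R_sample = 0.01123700 × (-47.05/1000 + 1) = 0.01123700 × 0.952950
R_sample = 0.0107083

0.0107083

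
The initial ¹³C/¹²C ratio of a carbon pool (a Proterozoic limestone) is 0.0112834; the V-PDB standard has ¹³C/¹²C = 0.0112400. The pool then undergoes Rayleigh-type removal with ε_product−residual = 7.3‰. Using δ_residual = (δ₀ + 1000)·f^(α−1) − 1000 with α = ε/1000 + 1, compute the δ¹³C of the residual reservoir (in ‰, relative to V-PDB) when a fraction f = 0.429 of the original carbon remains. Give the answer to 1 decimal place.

-2.3‰

δ₀ = (0.0112834/0.0112400 − 1)×1000 = (1.003861 − 1)×1000 = 3.861‰
α − 1 = ε/1000 = 0.0073
f^(α−1) = 0.429^(0.0073) = 0.993841
δ_res = (3.861 + 1000) × 0.993841 − 1000 = 997.678 − 1000 = -2.32‰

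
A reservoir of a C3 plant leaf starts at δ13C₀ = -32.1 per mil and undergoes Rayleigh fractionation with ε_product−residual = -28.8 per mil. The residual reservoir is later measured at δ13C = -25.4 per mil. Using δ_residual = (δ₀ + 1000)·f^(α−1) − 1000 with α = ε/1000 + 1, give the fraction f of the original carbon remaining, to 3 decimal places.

0.787

α − 1 = ε/1000 = -0.0288
(δ_res + 1000)/(δ₀ + 1000) = (-25.4 + 1000)/(-32.1 + 1000) = 974.6/967.9 = 1.006922
f = 1.006922^(1/-0.0288) = exp(ln(1.006922)/-0.0288) = exp(0.00690/-0.0288)
f = exp(-0.2395) = 0.7870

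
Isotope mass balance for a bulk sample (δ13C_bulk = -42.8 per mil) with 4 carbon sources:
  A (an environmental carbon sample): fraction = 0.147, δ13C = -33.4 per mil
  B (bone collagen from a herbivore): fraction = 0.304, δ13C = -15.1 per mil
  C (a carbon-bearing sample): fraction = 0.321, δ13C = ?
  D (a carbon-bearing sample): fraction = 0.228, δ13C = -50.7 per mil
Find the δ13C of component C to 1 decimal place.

Isotope mass balance: δ_bulk = Σ fᵢ·δᵢ.
-42.8 = 0.147×(-33.4) + 0.304×(-15.1) + 0.321×δ_C + 0.228×(-50.7)
0.321·δ_C = -42.8 − (-21.060) = -21.740
δ_C = -21.740 / 0.321 = -67.73 per mil

-67.7 per mil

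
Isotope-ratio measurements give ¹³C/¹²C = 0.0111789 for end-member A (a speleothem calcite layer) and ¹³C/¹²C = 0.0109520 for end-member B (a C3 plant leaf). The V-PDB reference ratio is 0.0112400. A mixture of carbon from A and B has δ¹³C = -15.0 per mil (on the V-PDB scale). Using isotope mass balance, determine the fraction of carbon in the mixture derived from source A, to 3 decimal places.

δ_A = (0.0111789/0.0112400 − 1)×1000 = (0.994564 − 1)×1000 = -5.436 per mil
δ_B = (0.0109520/0.0112400 − 1)×1000 = (0.974377 − 1)×1000 = -25.623 per mil
f_A = (δ_mix − δ_B)/(δ_A − δ_B) = (-15.0 − (-25.623))/(-5.436 − (-25.623))
f_A = 10.623 / 20.187 = 0.5262

0.526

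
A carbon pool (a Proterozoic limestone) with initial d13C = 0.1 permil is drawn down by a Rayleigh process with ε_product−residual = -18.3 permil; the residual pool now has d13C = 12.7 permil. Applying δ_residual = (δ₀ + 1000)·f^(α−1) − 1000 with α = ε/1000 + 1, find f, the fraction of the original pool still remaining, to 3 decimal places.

α − 1 = ε/1000 = -0.0183
(δ_res + 1000)/(δ₀ + 1000) = (12.7 + 1000)/(0.1 + 1000) = 1012.7/1000.1 = 1.012599
f = 1.012599^(1/-0.0183) = exp(ln(1.012599)/-0.0183) = exp(0.01252/-0.0183)
f = exp(-0.6842) = 0.5045

0.505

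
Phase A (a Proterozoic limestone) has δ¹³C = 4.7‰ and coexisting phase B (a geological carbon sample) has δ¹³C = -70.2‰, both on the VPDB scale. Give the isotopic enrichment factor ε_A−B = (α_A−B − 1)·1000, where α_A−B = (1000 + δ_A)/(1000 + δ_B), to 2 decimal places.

80.55‰

α_A−B = (1000 + 4.7) / (1000 + -70.2) = 1004.7 / 929.8 = 1.080555
ε_A−B = (1.080555 − 1) × 1000 = 80.555‰
(The approximation ε ≈ δ_A − δ_B would give 74.9‰.)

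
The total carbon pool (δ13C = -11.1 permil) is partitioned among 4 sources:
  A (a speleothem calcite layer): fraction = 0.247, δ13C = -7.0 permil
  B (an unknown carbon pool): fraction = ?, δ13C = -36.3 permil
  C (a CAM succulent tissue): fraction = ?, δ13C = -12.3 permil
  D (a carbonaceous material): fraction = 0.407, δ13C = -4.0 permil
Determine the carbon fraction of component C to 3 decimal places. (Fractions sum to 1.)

0.201

Let f_C and f_B be the unknown fractions; fractions sum to 1 so f_C + f_B = 0.346.
Mass balance: Σ fᵢ·δᵢ = δ_bulk ⇒ f_C·(-12.3) + f_B·(-36.3) = -11.1 − (-3.357) = -7.743
Substitute f_B = 0.346 − f_C:
f_C·(-12.3 − -36.3) = -7.743 − 0.346×(-36.3) = 4.817
f_C = 4.817 / 24.0 = 0.2007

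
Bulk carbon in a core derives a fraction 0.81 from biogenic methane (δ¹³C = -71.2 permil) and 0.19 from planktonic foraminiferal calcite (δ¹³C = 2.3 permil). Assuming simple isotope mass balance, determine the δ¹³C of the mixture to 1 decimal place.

-57.2 permil

δ_mix = f_A·δ_A + f_B·δ_B
δ_mix = 0.81 × (-71.2) + 0.19 × (2.3)
δ_mix = -57.67 + 0.44 = -57.24 permil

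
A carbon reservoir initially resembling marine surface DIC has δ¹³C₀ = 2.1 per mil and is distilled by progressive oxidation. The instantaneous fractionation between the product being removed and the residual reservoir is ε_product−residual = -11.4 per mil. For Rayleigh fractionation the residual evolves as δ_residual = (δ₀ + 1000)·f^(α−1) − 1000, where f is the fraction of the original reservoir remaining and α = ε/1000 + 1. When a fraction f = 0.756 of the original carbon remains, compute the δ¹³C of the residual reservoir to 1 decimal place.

Rayleigh residual: δ_res = (δ₀ + 1000)·f^(α−1) − 1000
α = ε/1000 + 1 = 0.98860, so α − 1 = -0.01140
f^(α−1) = 0.756^(-0.01140) = 1.003194
δ_res = (2.1 + 1000) × 1.003194 − 1000 = 1005.301 − 1000 = 5.30 per mil

5.3 per mil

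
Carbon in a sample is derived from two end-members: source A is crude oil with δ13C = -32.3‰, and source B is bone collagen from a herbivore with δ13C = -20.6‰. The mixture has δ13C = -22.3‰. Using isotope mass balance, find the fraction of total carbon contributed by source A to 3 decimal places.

0.145

δ_mix = f_A·δ_A + (1 − f_A)·δ_B  ⇒  f_A = (δ_mix − δ_B)/(δ_A − δ_B)
f_A = (-22.3 − (-20.6)) / (-32.3 − (-20.6))
f_A = -1.7 / -11.7 = 0.1453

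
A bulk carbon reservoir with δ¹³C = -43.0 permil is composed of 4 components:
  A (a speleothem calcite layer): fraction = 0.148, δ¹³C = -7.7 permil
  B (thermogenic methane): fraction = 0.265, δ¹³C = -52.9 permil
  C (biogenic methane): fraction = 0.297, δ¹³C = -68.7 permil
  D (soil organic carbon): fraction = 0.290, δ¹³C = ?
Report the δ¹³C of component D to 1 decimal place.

Isotope mass balance: δ_bulk = Σ fᵢ·δᵢ.
-43.0 = 0.148×(-7.7) + 0.265×(-52.9) + 0.297×(-68.7) + 0.290×δ_D
0.290·δ_D = -43.0 − (-35.562) = -7.438
δ_D = -7.438 / 0.290 = -25.65 permil

-25.6 permil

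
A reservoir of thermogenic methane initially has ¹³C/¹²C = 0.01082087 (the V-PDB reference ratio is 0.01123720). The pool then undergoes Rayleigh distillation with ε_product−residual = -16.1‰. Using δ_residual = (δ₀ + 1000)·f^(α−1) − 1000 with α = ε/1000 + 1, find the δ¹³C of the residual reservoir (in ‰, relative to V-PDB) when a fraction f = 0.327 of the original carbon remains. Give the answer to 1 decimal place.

-19.6‰

δ₀ = (0.01082087/0.01123720 − 1)×1000 = (0.962951 − 1)×1000 = -37.049‰
α − 1 = ε/1000 = -0.0161
f^(α−1) = 0.327^(-0.0161) = 1.018159
δ_res = (-37.049 + 1000) × 1.018159 − 1000 = 980.437 − 1000 = -19.56‰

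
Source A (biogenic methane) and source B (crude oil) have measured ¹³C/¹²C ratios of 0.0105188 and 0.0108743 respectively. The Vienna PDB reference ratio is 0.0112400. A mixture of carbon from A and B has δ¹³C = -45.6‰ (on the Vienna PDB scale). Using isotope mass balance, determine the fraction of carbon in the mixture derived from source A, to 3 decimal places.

δ_A = (0.0105188/0.0112400 − 1)×1000 = (0.935836 − 1)×1000 = -64.164‰
δ_B = (0.0108743/0.0112400 − 1)×1000 = (0.967464 − 1)×1000 = -32.536‰
f_A = (δ_mix − δ_B)/(δ_A − δ_B) = (-45.6 − (-32.536))/(-64.164 − (-32.536))
f_A = -13.064 / -31.628 = 0.4131

0.413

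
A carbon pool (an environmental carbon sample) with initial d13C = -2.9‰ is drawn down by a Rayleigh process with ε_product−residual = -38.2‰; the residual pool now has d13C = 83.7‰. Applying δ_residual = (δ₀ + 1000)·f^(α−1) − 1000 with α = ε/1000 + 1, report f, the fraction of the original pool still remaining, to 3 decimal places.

α − 1 = ε/1000 = -0.0382
(δ_res + 1000)/(δ₀ + 1000) = (83.7 + 1000)/(-2.9 + 1000) = 1083.7/997.1 = 1.086852
f = 1.086852^(1/-0.0382) = exp(ln(1.086852)/-0.0382) = exp(0.08329/-0.0382)
f = exp(-2.1802) = 0.1130

0.113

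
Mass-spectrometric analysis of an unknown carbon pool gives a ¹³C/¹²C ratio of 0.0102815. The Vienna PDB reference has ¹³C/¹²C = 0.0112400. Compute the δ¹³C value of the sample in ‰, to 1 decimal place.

-85.3‰

δ¹³C = (R_sample / R_standard − 1) × 1000
R_sample / R_standard = 0.0102815 / 0.0112400 = 0.914724
δ¹³C = (0.914724 − 1) × 1000 = -85.28‰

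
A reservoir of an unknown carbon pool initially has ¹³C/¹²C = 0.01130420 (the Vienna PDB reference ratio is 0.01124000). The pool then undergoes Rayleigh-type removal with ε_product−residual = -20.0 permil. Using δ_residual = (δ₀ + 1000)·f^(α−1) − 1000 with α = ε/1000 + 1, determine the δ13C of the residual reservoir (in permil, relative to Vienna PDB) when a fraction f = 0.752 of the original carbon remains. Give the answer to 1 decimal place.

11.5 permil

δ₀ = (0.01130420/0.01124000 − 1)×1000 = (1.005712 − 1)×1000 = 5.712 permil
α − 1 = ε/1000 = -0.0200
f^(α−1) = 0.752^(-0.0200) = 1.005717
δ_res = (5.712 + 1000) × 1.005717 − 1000 = 1011.461 − 1000 = 11.46 permil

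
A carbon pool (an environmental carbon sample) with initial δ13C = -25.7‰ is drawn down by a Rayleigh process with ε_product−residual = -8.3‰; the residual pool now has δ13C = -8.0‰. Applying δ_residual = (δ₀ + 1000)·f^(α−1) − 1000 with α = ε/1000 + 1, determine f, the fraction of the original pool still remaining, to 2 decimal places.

0.11

α − 1 = ε/1000 = -0.0083
(δ_res + 1000)/(δ₀ + 1000) = (-8.0 + 1000)/(-25.7 + 1000) = 992.0/974.3 = 1.018167
f = 1.018167^(1/-0.0083) = exp(ln(1.018167)/-0.0083) = exp(0.01800/-0.0083)
f = exp(-2.1691) = 0.1143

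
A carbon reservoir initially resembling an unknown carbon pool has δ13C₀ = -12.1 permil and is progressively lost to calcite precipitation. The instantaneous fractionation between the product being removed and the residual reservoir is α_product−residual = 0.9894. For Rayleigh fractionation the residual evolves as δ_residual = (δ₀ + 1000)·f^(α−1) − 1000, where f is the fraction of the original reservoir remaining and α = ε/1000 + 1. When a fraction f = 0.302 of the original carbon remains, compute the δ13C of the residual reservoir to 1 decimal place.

0.5 permil

Rayleigh residual: δ_res = (δ₀ + 1000)·f^(α−1) − 1000
α − 1 = -0.01060
f^(α−1) = 0.302^(-0.01060) = 1.012773
δ_res = (-12.1 + 1000) × 1.012773 − 1000 = 1000.518 − 1000 = 0.52 permil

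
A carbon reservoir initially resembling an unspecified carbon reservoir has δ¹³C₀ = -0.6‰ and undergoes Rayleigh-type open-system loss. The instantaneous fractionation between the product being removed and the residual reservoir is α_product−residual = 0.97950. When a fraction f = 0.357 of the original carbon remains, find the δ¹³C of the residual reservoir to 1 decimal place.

Rayleigh residual: δ_res = (δ₀ + 1000)·f^(α−1) − 1000
α − 1 = -0.02050
f^(α−1) = 0.357^(-0.02050) = 1.021340
δ_res = (-0.6 + 1000) × 1.021340 − 1000 = 1020.727 − 1000 = 20.73‰

20.7‰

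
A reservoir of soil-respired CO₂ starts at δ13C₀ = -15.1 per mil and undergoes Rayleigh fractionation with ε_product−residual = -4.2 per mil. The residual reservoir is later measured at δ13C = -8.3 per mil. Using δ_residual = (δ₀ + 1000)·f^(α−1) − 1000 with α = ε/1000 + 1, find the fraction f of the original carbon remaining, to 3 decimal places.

α − 1 = ε/1000 = -0.0042
(δ_res + 1000)/(δ₀ + 1000) = (-8.3 + 1000)/(-15.1 + 1000) = 991.7/984.9 = 1.006904
f = 1.006904^(1/-0.0042) = exp(ln(1.006904)/-0.0042) = exp(0.00688/-0.0042)
f = exp(-1.6382) = 0.1943

0.194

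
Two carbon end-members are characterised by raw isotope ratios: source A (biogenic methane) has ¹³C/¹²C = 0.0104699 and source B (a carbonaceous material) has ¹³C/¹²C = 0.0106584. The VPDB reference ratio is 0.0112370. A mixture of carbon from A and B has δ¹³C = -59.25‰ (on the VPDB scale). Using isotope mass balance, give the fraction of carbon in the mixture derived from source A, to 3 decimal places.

0.463

δ_A = (0.0104699/0.0112370 − 1)×1000 = (0.931734 − 1)×1000 = -68.266‰
δ_B = (0.0106584/0.0112370 − 1)×1000 = (0.948509 − 1)×1000 = -51.491‰
f_A = (δ_mix − δ_B)/(δ_A − δ_B) = (-59.25 − (-51.491))/(-68.266 − (-51.491))
f_A = -7.759 / -16.775 = 0.4626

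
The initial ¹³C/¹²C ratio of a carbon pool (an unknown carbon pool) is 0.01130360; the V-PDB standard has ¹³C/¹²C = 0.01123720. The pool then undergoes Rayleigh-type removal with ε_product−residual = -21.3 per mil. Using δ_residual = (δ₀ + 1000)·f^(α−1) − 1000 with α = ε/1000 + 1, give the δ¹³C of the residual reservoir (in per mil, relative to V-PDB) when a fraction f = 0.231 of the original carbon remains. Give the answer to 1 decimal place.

37.8 per mil

δ₀ = (0.01130360/0.01123720 − 1)×1000 = (1.005909 − 1)×1000 = 5.909 per mil
α − 1 = ε/1000 = -0.0213
f^(α−1) = 0.231^(-0.0213) = 1.031704
δ_res = (5.909 + 1000) × 1.031704 − 1000 = 1037.800 − 1000 = 37.80 per mil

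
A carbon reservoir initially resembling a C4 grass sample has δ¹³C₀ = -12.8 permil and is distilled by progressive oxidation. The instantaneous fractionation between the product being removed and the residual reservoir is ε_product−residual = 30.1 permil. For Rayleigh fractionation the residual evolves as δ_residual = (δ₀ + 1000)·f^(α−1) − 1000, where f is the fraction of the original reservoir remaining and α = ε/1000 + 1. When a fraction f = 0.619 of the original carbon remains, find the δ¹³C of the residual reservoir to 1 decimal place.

Rayleigh residual: δ_res = (δ₀ + 1000)·f^(α−1) − 1000
α = ε/1000 + 1 = 1.03010, so α − 1 = 0.03010
f^(α−1) = 0.619^(0.03010) = 0.985666
δ_res = (-12.8 + 1000) × 0.985666 − 1000 = 973.050 − 1000 = -26.95 permil

-27.0 permil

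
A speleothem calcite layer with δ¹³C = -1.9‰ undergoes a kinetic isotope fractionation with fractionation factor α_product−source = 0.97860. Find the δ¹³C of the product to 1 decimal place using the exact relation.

δ_product = (δ_source + 1000)·α − 1000
δ_product = (-1.9 + 1000) × 0.97860 − 1000
δ_product = 976.741 − 1000 = -23.26‰

-23.3‰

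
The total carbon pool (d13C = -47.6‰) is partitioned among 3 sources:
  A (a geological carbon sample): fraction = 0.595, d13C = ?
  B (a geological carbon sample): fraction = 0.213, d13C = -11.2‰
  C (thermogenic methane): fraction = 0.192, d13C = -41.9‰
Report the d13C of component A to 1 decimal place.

-62.5‰

Isotope mass balance: δ_bulk = Σ fᵢ·δᵢ.
-47.6 = 0.595×δ_A + 0.213×(-11.2) + 0.192×(-41.9)
0.595·δ_A = -47.6 − (-10.430) = -37.170
δ_A = -37.170 / 0.595 = -62.47‰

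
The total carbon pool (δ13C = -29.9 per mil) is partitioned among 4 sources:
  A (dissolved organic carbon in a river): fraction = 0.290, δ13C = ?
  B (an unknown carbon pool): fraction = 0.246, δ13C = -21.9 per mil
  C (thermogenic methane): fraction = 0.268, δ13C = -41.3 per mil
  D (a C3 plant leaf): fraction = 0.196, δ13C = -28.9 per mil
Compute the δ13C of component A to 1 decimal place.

-26.8 per mil

Isotope mass balance: δ_bulk = Σ fᵢ·δᵢ.
-29.9 = 0.290×δ_A + 0.246×(-21.9) + 0.268×(-41.3) + 0.196×(-28.9)
0.290·δ_A = -29.9 − (-22.120) = -7.780
δ_A = -7.780 / 0.290 = -26.83 per mil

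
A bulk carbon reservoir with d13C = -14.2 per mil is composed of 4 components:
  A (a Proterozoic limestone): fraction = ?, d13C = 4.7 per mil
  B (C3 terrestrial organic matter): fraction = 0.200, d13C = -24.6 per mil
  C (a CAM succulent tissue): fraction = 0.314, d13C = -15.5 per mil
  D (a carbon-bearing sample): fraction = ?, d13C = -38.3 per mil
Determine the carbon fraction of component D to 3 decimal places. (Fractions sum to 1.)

0.156

Let f_D and f_A be the unknown fractions; fractions sum to 1 so f_D + f_A = 0.486.
Mass balance: Σ fᵢ·δᵢ = δ_bulk ⇒ f_D·(-38.3) + f_A·(4.7) = -14.2 − (-9.787) = -4.413
Substitute f_A = 0.486 − f_D:
f_D·(-38.3 − 4.7) = -4.413 − 0.486×(4.7) = -6.697
f_D = -6.697 / -43.0 = 0.1557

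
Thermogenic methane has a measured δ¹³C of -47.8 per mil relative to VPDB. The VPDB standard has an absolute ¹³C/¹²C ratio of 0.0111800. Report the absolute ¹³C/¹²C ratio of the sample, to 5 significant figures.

R_sample = R_standard × (δ¹³C/1000 + 1)
R_sample = 0.0111800 × (-47.8/1000 + 1) = 0.0111800 × 0.952200
R_sample = 0.0106456

0.010646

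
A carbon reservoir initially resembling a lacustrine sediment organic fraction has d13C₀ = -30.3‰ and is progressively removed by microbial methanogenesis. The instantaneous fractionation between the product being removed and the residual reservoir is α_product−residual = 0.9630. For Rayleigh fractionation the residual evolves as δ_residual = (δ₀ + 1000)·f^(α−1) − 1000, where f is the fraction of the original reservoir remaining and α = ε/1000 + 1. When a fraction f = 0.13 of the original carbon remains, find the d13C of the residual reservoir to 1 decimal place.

Rayleigh residual: δ_res = (δ₀ + 1000)·f^(α−1) − 1000
α − 1 = -0.03700
f^(α−1) = 0.13^(-0.03700) = 1.078410
δ_res = (-30.3 + 1000) × 1.078410 − 1000 = 1045.735 − 1000 = 45.73‰

45.7‰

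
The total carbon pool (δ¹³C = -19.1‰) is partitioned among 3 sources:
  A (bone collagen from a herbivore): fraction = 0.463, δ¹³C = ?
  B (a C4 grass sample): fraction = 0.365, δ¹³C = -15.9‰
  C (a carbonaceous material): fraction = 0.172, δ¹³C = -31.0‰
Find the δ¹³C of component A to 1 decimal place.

Isotope mass balance: δ_bulk = Σ fᵢ·δᵢ.
-19.1 = 0.463×δ_A + 0.365×(-15.9) + 0.172×(-31.0)
0.463·δ_A = -19.1 − (-11.136) = -7.965
δ_A = -7.965 / 0.463 = -17.20‰

-17.2‰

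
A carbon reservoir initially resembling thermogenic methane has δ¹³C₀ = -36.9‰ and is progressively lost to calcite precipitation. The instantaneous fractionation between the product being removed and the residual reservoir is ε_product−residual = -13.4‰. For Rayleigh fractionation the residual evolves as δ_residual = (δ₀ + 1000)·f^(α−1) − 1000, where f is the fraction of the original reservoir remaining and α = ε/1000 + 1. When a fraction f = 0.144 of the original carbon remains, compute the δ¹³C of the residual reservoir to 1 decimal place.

-11.6‰

Rayleigh residual: δ_res = (δ₀ + 1000)·f^(α−1) − 1000
α = ε/1000 + 1 = 0.98660, so α − 1 = -0.01340
f^(α−1) = 0.144^(-0.01340) = 1.026309
δ_res = (-36.9 + 1000) × 1.026309 − 1000 = 988.438 − 1000 = -11.56‰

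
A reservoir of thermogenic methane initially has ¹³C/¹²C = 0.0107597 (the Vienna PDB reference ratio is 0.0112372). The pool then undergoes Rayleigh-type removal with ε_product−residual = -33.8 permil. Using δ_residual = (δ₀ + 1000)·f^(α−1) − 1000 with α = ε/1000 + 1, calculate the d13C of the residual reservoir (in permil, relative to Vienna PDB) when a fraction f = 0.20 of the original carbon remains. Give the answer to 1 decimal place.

δ₀ = (0.0107597/0.0112372 − 1)×1000 = (0.957507 − 1)×1000 = -42.493 permil
α − 1 = ε/1000 = -0.0338
f^(α−1) = 0.20^(-0.0338) = 1.055906
δ_res = (-42.493 + 1000) × 1.055906 − 1000 = 1011.037 − 1000 = 11.04 permil

11.0 permil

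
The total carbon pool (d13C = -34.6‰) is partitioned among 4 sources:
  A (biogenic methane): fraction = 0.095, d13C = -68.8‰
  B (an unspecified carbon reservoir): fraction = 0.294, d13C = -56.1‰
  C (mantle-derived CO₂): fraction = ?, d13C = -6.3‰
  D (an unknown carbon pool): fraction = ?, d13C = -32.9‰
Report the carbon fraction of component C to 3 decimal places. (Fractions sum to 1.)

Let f_C and f_D be the unknown fractions; fractions sum to 1 so f_C + f_D = 0.611.
Mass balance: Σ fᵢ·δᵢ = δ_bulk ⇒ f_C·(-6.3) + f_D·(-32.9) = -34.6 − (-23.029) = -11.571
Substitute f_D = 0.611 − f_C:
f_C·(-6.3 − -32.9) = -11.571 − 0.611×(-32.9) = 8.531
f_C = 8.531 / 26.6 = 0.3207

0.321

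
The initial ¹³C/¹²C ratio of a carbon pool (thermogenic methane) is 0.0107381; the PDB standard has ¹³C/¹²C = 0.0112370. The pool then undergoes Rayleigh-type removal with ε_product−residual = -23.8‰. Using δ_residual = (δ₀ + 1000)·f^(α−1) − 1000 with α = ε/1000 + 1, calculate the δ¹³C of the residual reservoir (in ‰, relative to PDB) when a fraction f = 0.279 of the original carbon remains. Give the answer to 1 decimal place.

δ₀ = (0.0107381/0.0112370 − 1)×1000 = (0.955602 − 1)×1000 = -44.398‰
α − 1 = ε/1000 = -0.0238
f^(α−1) = 0.279^(-0.0238) = 1.030848
δ_res = (-44.398 + 1000) × 1.030848 − 1000 = 985.080 − 1000 = -14.92‰

-14.9‰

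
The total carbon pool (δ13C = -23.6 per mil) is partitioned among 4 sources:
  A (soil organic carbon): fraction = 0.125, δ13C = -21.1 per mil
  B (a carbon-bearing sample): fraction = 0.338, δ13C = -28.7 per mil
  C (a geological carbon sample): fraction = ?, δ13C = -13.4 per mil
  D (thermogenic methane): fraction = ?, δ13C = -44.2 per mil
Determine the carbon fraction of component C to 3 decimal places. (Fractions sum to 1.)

Let f_C and f_D be the unknown fractions; fractions sum to 1 so f_C + f_D = 0.537.
Mass balance: Σ fᵢ·δᵢ = δ_bulk ⇒ f_C·(-13.4) + f_D·(-44.2) = -23.6 − (-12.338) = -11.262
Substitute f_D = 0.537 − f_C:
f_C·(-13.4 − -44.2) = -11.262 − 0.537×(-44.2) = 12.474
f_C = 12.474 / 30.8 = 0.4050

0.405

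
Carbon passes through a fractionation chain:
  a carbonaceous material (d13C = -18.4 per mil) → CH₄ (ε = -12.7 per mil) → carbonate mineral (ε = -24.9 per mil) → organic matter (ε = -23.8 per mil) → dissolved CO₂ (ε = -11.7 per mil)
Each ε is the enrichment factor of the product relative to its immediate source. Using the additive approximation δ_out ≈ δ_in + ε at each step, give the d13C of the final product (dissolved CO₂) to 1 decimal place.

-91.5 per mil

step 1: δ ≈ -18.4 + (-12.7) = -31.1 per mil
step 2: δ ≈ -31.1 + (-24.9) = -56.0 per mil
step 3: δ ≈ -56.0 + (-23.8) = -79.8 per mil
step 4: δ ≈ -79.8 + (-11.7) = -91.5 per mil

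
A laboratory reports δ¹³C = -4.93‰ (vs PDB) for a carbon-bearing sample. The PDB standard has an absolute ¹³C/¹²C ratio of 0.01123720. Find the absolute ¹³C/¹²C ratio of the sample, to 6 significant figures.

0.0111818

R_sample = R_standard × (δ¹³C/1000 + 1)
R_sample = 0.01123720 × (-4.93/1000 + 1) = 0.01123720 × 0.995070
R_sample = 0.0111818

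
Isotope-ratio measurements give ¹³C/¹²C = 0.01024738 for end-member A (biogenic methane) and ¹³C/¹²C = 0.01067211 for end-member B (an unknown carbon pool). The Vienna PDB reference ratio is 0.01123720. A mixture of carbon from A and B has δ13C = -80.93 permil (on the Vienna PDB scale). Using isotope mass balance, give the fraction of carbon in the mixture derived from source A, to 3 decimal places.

δ_A = (0.01024738/0.01123720 − 1)×1000 = (0.911916 − 1)×1000 = -88.084 permil
δ_B = (0.01067211/0.01123720 − 1)×1000 = (0.949713 − 1)×1000 = -50.287 permil
f_A = (δ_mix − δ_B)/(δ_A − δ_B) = (-80.93 − (-50.287))/(-88.084 − (-50.287))
f_A = -30.643 / -37.797 = 0.8107

0.811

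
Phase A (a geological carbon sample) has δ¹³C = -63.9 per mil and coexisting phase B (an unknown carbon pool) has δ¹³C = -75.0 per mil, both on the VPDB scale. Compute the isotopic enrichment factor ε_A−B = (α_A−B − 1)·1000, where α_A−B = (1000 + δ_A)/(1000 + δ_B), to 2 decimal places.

12.00 per mil

α_A−B = (1000 + -63.9) / (1000 + -75.0) = 936.1 / 925.0 = 1.012000
ε_A−B = (1.012000 − 1) × 1000 = 12.000 per mil
(The approximation ε ≈ δ_A − δ_B would give 11.1 per mil.)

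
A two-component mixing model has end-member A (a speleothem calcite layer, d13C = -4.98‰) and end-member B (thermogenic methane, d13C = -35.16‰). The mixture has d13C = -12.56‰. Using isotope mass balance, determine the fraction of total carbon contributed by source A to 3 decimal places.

δ_mix = f_A·δ_A + (1 − f_A)·δ_B  ⇒  f_A = (δ_mix − δ_B)/(δ_A − δ_B)
f_A = (-12.56 − (-35.16)) / (-4.98 − (-35.16))
f_A = 22.60 / 30.18 = 0.7488

0.749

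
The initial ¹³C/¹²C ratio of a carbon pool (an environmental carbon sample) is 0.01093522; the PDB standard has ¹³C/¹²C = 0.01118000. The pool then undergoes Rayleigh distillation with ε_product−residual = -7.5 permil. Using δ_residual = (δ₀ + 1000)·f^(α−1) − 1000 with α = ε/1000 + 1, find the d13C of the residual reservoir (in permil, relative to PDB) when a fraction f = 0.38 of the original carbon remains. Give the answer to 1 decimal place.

-14.8 permil

δ₀ = (0.01093522/0.01118000 − 1)×1000 = (0.978106 − 1)×1000 = -21.894 permil
α − 1 = ε/1000 = -0.0075
f^(α−1) = 0.38^(-0.0075) = 1.007283
δ_res = (-21.894 + 1000) × 1.007283 − 1000 = 985.229 − 1000 = -14.77 permil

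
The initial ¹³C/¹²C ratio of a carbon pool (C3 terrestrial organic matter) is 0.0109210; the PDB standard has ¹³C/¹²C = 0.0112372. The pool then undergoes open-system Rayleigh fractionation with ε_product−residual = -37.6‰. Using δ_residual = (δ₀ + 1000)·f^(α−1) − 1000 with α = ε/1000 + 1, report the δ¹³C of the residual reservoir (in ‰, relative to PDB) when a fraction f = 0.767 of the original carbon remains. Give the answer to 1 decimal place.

δ₀ = (0.0109210/0.0112372 − 1)×1000 = (0.971861 − 1)×1000 = -28.139‰
α − 1 = ε/1000 = -0.0376
f^(α−1) = 0.767^(-0.0376) = 1.010024
δ_res = (-28.139 + 1000) × 1.010024 − 1000 = 981.603 − 1000 = -18.40‰

-18.4‰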